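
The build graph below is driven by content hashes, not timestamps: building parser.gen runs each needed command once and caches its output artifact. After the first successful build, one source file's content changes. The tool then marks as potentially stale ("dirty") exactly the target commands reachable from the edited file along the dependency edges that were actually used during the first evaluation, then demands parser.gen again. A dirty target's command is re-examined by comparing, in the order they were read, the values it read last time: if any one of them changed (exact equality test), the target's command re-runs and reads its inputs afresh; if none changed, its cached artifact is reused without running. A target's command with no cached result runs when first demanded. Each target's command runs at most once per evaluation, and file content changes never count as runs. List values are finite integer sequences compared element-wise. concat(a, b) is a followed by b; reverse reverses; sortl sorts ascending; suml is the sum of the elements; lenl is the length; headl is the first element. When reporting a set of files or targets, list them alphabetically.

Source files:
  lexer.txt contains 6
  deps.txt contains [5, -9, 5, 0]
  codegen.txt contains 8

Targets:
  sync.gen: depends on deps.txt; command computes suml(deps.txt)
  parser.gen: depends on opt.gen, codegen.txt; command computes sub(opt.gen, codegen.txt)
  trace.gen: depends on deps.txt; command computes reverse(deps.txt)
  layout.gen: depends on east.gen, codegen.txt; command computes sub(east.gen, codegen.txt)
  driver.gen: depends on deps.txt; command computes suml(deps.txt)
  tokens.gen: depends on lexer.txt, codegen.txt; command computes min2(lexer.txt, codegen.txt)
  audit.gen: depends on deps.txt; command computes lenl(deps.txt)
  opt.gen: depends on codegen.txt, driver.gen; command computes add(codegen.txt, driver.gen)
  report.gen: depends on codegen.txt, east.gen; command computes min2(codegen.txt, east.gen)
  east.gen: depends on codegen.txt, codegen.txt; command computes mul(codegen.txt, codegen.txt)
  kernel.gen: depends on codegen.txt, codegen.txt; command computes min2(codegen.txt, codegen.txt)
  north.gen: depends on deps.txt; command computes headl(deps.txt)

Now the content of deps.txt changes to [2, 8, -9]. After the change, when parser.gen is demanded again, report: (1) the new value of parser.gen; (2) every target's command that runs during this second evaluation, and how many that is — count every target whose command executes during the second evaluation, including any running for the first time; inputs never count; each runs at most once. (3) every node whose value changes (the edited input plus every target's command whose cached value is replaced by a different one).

parser.gen now evaluates to 1.
Run set: driver.gen (1 run).
Changed values: deps.txt.
The important point: driver.gen recomputes to an identical value, and the output ends up unchanged.

Initial pass — values computed on the first demand:
  driver.gen = suml([5, -9, 5, 0]) = 1
  opt.gen = add(8, 1) = 9
  parser.gen = sub(9, 8) = 1

Second demand — change propagation:
  driver.gen: re-runs because deps.txt [5, -9, 5, 0]->[2, 8, -9]; new result 1 (unchanged).
  opt.gen: re-examined; everything it read last time is the same (codegen.txt unchanged, driver.gen unchanged) — cache 9 kept, no run.
  parser.gen: re-examined; everything it read last time is the same (opt.gen unchanged, codegen.txt unchanged) — cache 1 kept, no run.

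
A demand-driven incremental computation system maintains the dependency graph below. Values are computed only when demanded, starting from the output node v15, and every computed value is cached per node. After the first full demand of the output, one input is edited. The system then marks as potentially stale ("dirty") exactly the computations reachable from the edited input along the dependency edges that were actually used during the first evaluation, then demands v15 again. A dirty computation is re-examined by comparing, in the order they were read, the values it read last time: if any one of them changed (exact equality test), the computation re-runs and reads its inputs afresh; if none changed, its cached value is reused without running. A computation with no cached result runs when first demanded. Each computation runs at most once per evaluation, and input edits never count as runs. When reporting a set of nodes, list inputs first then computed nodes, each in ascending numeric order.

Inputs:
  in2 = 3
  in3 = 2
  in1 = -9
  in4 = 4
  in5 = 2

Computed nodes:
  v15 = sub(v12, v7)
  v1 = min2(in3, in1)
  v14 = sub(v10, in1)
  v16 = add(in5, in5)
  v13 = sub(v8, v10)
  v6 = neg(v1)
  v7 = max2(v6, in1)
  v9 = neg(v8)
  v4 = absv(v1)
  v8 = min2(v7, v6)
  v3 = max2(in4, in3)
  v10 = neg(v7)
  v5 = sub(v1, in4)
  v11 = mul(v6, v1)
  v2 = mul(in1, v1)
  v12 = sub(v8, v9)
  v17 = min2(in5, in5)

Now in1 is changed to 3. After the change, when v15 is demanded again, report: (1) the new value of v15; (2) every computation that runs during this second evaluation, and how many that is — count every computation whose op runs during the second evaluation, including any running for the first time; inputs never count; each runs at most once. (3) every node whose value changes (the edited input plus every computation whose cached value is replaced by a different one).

New value of v15: -7.
Computations that run: v1, v6, v7, v8, v9, v12, v15 — 7 in total.
Values that change: in1, v1, v6, v7, v8, v9, v12, v15.

First evaluation (everything demanded from the output):
  v1 = min2(2, -9) = -9
  v6 = neg(-9) = 9
  v7 = max2(9, -9) = 9
  v8 = min2(9, 9) = 9
  v9 = neg(9) = -9
  v12 = sub(9, -9) = 18
  v15 = sub(18, 9) = 9

Propagation after the edit:
  v1: runs — in1 -9->3; result 2.
  v6: runs — v1 -9->2; result -2.
  v7: runs — v6 9->-2; in1 -9->3; result 3.
  v8: runs — v7 9->3; v6 9->-2; result -2.
  v9: runs — v8 9->-2; result 2.
  v12: runs — v8 9->-2; v9 -9->2; result -4.
  v15: runs — v12 18->-4; v7 9->3; result -7.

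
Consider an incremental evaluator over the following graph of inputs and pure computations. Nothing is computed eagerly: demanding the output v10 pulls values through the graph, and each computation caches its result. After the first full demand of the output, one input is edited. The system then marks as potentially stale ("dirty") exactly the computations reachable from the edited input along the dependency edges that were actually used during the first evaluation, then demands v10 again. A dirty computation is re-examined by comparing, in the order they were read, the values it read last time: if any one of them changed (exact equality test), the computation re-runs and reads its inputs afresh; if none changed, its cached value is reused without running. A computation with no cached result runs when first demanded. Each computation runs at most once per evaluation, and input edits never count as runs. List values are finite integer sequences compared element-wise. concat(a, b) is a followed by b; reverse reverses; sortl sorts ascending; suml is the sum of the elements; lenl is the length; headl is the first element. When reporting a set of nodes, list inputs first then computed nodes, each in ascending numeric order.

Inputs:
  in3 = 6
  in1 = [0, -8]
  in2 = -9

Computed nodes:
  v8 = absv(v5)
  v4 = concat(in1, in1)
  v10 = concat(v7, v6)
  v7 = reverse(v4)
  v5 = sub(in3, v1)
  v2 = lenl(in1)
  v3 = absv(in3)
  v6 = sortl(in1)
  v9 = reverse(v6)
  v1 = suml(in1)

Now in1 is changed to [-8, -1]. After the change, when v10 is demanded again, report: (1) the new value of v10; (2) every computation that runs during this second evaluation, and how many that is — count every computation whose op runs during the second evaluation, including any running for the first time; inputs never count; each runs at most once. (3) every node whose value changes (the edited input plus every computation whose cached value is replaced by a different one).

Initial pass — values computed on the first demand:
  v4 = concat([0, -8], [0, -8]) = [0, -8, 0, -8]
  v6 = sortl([0, -8]) = [-8, 0]
  v7 = reverse([0, -8, 0, -8]) = [-8, 0, -8, 0]
  v10 = concat([-8, 0, -8, 0], [-8, 0]) = [-8, 0, -8, 0, -8, 0]

Second demand — change propagation:
  v4: re-runs because in1 [0, -8]->[-8, -1]; in1 [0, -8]->[-8, -1]; new result [-8, -1, -8, -1].
  v6: re-runs because in1 [0, -8]->[-8, -1]; new result [-8, -1].
  v7: re-runs because v4 [0, -8, 0, -8]->[-8, -1, -8, -1]; new result [-1, -8, -1, -8].
  v10: re-runs because v7 [-8, 0, -8, 0]->[-1, -8, -1, -8]; v6 [-8, 0]->[-8, -1]; new result [-1, -8, -1, -8, -8, -1].

v10 now evaluates to [-1, -8, -1, -8, -8, -1].
Run set: v4, v6, v7, v10 (4 run).
Changed values: in1, v4, v6, v7, v10.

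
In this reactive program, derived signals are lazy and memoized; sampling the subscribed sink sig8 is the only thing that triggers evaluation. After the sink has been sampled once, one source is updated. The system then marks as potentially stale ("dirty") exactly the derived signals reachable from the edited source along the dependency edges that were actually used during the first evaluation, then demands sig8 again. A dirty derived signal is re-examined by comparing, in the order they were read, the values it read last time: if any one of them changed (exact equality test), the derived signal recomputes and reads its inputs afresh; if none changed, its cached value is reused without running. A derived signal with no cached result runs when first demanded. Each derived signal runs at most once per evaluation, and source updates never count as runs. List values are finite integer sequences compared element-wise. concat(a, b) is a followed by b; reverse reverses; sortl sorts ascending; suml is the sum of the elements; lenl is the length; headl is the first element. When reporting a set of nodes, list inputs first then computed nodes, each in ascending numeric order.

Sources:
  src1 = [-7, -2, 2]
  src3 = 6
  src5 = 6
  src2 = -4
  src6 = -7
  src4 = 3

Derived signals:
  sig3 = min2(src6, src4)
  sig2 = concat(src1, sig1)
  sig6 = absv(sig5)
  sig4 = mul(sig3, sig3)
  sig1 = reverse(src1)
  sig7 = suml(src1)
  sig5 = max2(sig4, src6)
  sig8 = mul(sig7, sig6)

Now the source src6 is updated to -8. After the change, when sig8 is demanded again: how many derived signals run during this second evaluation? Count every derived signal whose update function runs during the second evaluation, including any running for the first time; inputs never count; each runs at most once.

5 derived signals run: sig3, sig4, sig5, sig6, sig8.

First demand of the output computes:
  sig3 = min2(-7, 3) = -7
  sig4 = mul(-7, -7) = 49
  sig5 = max2(49, -7) = 49
  sig6 = absv(49) = 49
  sig7 = suml([-7, -2, 2]) = -7
  sig8 = mul(-7, 49) = -343

After the edit, cleaning proceeds:
  sig3: a read changed (src6 -7->-8) — executes, giving -8.
  sig4: a read changed (sig3 -7->-8; sig3 -7->-8) — executes, giving 64.
  sig5: a read changed (sig4 49->64; src6 -7->-8) — executes, giving 64.
  sig6: a read changed (sig5 49->64) — executes, giving 64.
  sig8: a read changed (sig6 49->64) — executes, giving -448.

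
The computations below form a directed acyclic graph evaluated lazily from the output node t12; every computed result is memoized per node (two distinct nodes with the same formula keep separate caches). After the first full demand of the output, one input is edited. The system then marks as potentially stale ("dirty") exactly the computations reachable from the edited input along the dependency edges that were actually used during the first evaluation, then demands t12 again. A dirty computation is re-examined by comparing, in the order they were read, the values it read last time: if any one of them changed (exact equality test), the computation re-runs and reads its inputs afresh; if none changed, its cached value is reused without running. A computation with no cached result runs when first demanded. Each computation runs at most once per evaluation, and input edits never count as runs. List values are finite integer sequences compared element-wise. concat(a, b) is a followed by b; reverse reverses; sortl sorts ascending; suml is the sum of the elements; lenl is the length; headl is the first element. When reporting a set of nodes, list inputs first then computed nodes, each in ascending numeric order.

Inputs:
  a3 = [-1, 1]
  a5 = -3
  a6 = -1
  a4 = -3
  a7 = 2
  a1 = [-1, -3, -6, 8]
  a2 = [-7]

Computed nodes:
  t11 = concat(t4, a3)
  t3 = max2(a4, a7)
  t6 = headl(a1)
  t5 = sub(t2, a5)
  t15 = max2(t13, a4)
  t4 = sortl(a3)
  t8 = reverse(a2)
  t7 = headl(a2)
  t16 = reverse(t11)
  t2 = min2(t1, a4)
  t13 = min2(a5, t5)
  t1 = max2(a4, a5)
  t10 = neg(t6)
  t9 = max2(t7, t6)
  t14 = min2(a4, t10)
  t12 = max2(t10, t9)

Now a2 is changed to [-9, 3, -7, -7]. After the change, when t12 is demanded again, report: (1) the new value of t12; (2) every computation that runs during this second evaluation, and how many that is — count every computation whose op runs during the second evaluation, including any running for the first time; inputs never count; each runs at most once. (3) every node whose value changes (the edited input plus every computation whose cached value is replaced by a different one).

First demand of the output computes:
  t6 = headl([-1, -3, -6, 8]) = -1
  t7 = headl([-7]) = -7
  t9 = max2(-7, -1) = -1
  t10 = neg(-1) = 1
  t12 = max2(1, -1) = 1

After the edit, cleaning proceeds:
  t7: a read changed (a2 [-7]->[-9, 3, -7, -7]) — executes, giving -9.
  t9: a read changed (t7 -7->-9) — executes, giving -1 — identical to its old value.
  t12: dirty, but its reads are unchanged (t10 unchanged, t9 unchanged); cached 1 stands.

Note the absorption at t9: it re-runs yet its value is the same, leaving the output's value untouched.

Demanding t12 again yields 1.
2 computations run: t7, t9.
The nodes whose values change: a2, t7.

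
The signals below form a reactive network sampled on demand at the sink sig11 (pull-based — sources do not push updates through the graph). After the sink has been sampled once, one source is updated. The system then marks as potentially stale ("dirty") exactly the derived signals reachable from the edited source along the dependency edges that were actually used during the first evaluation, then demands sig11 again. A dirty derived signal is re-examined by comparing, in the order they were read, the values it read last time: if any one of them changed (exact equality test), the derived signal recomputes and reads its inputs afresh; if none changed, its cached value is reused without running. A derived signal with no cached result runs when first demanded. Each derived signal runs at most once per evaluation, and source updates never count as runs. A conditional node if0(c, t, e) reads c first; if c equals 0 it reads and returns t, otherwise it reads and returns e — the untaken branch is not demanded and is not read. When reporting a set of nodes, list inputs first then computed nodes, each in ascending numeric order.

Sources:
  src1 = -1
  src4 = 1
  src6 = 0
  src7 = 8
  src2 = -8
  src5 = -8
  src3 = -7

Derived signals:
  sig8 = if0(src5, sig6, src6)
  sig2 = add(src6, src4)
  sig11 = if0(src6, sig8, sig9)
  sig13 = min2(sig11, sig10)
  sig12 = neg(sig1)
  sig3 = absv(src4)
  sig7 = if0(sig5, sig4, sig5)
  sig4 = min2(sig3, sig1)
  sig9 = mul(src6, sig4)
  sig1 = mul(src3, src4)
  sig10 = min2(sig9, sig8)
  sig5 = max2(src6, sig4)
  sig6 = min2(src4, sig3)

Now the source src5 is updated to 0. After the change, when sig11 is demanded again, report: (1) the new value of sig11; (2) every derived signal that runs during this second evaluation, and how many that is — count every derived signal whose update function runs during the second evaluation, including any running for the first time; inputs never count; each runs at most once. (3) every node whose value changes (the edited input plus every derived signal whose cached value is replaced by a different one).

sig11 now evaluates to 1.
Run set: sig3, sig6, sig8, sig11 (4 run).
Changed values: src5, sig8, sig11.
The important point: the flipped condition pulls in fresh nodes; sig3, sig6 run for the first time.

Initial pass — values computed on the first demand:
  sig8 = if0(src5=-8 -> else branch src6) = 0
  sig11 = if0(src6=0 -> then branch sig8) = 0

Second demand — change propagation:
  sig3: newly demanded (no cache) — executes and yields 1.
  sig6: newly demanded (no cache) — executes and yields 1.
  sig8: re-runs because src5 -8->0; new result 1.
  sig11: re-runs because sig8 0->1; new result 1.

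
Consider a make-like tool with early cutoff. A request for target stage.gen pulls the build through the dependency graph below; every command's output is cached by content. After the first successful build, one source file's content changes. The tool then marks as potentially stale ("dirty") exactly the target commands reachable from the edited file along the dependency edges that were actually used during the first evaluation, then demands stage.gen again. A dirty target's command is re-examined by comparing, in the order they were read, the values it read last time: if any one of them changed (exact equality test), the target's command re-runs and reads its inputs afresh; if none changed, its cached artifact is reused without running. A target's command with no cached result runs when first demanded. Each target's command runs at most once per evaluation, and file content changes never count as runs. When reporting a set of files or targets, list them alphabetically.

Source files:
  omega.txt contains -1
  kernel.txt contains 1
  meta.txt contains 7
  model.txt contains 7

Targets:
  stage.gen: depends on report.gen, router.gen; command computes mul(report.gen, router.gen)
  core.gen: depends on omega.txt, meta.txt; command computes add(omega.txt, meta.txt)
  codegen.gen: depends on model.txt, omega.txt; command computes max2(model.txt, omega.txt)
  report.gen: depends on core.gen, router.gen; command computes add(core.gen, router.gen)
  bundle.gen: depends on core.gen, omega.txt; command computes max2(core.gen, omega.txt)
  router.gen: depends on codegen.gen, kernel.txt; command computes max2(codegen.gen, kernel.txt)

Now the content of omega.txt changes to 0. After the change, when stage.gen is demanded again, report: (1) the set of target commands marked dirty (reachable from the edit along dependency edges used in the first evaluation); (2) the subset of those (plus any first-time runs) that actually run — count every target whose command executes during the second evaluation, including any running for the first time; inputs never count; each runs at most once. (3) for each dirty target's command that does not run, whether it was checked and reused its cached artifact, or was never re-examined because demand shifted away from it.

First demand of the output computes:
  codegen.gen = max2(7, -1) = 7
  core.gen = add(-1, 7) = 6
  router.gen = max2(7, 1) = 7
  report.gen = add(6, 7) = 13
  stage.gen = mul(13, 7) = 91

After the edit, cleaning proceeds:
  codegen.gen: a read changed (omega.txt -1->0) — executes, giving 7 — identical to its old value.
  core.gen: a read changed (omega.txt -1->0) — executes, giving 7.
  router.gen: dirty, but its reads are unchanged (codegen.gen unchanged, kernel.txt unchanged); cached 7 stands.
  report.gen: a read changed (core.gen 6->7) — executes, giving 14.
  stage.gen: a read changed (report.gen 13->14) — executes, giving 98.

Note where the cutoff bites: router.gen is checked, finds nothing changed, and keeps its cache.

The edit dirties: codegen.gen, core.gen, report.gen, router.gen, stage.gen.
4 target commands run: codegen.gen, core.gen, report.gen, stage.gen.
Cache hits after checking: router.gen.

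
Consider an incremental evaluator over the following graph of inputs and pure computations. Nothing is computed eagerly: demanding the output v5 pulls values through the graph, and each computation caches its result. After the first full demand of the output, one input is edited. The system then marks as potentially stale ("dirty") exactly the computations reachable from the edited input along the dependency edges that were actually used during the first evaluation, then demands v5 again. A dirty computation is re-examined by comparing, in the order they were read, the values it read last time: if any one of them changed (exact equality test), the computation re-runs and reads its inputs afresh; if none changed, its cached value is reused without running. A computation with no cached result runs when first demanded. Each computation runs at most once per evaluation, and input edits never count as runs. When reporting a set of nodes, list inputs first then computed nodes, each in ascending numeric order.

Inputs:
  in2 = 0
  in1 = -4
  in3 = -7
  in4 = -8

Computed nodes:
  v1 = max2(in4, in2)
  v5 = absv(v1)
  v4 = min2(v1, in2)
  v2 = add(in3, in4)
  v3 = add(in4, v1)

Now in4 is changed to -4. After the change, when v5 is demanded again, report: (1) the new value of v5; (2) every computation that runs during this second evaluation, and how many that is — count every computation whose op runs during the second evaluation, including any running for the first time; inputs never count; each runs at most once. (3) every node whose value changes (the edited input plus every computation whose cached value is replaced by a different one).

Initial pass — values computed on the first demand:
  v1 = max2(-8, 0) = 0
  v5 = absv(0) = 0

Second demand — change propagation:
  v1: re-runs because in4 -8->-4; new result 0 (unchanged).
  v5: re-examined; everything it read last time is the same (v1 unchanged) — cache 0 kept, no run.

The important point: v1 recomputes to an identical value, and the output ends up unchanged.

v5 now evaluates to 0.
Run set: v1 (1 run).
Changed values: in4.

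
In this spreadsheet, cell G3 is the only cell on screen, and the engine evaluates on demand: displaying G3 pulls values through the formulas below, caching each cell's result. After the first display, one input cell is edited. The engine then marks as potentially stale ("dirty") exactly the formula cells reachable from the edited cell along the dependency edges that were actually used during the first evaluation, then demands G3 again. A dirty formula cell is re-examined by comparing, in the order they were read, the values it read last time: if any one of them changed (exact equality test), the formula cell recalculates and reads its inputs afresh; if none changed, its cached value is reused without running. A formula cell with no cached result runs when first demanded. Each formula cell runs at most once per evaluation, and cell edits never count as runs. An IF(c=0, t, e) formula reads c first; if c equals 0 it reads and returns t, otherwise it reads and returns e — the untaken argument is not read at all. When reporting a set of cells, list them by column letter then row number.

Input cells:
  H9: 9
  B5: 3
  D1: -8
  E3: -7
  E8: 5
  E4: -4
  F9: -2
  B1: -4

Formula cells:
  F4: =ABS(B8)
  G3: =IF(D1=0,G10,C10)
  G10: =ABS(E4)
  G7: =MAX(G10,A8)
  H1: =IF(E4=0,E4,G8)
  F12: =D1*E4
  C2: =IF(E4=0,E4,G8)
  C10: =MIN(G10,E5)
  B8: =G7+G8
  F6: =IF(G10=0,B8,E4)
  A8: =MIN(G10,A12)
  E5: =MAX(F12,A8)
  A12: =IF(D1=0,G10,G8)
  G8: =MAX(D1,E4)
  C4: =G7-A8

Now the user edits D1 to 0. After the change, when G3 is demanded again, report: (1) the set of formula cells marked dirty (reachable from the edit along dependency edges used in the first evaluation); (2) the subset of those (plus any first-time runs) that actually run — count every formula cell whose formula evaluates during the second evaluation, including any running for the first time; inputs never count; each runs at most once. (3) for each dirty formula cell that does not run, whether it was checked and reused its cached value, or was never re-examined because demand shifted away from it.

Dirty set: A8, A12, C10, E5, F12, G3, G8.
Run set: G3 (1 run).
Left stale — demand moved off them: A8, A12, C10, E5, F12, G8.
The important point: the flipped condition redirects demand; A8, A12, C10, E5, F12, G8 are left stale, never re-checked.

Initial pass — values computed on the first demand:
  F12 = -8 * -4 = 32
  G8 = MAX(-8, -4) = -4
  G10 = ABS(-4) = 4
  A12 = IF(D1=0: D1=-8 -> else branch G8) = -4
  A8 = MIN(4, -4) = -4
  E5 = MAX(32, -4) = 32
  C10 = MIN(4, 32) = 4
  G3 = IF(D1=0: D1=-8 -> else branch C10) = 4

Second demand — change propagation:
  F12: dirty yet unreached — the second evaluation never asks for it.
  G8: dirty yet unreached — the second evaluation never asks for it.
  A12: dirty yet unreached — the second evaluation never asks for it.
  A8: dirty yet unreached — the second evaluation never asks for it.
  E5: dirty yet unreached — the second evaluation never asks for it.
  C10: dirty yet unreached — the second evaluation never asks for it.
  G3: re-runs because D1 -8->0; new result 4 (unchanged).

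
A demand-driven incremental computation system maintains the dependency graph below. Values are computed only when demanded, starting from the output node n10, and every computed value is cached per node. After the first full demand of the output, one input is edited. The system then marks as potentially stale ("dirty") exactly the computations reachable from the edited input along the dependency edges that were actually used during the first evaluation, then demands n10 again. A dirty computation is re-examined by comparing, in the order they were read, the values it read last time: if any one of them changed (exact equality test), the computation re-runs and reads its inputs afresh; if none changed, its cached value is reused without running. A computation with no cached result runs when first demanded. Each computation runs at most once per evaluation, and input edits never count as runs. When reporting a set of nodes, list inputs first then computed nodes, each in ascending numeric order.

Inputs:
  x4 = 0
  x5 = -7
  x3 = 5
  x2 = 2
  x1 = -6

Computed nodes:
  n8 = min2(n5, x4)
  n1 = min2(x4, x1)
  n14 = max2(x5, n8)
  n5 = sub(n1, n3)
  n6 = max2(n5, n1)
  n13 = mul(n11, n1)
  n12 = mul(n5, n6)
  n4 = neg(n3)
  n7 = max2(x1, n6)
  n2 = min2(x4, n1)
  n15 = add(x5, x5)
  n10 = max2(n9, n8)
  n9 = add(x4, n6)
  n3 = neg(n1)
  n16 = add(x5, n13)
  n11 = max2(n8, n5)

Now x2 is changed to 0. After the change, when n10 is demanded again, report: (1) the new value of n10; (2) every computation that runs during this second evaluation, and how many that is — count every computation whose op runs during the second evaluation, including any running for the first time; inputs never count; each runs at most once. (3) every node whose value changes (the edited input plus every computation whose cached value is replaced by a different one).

New value of n10: -6.
Computations that run: none — 0 in total.
Values that change: x2.
Key observation: x2 is never demanded by the output, so the edit triggers no recomputation at all.

First evaluation (everything demanded from the output):
  n1 = min2(0, -6) = -6
  n3 = neg(-6) = 6
  n5 = sub(-6, 6) = -12
  n6 = max2(-12, -6) = -6
  n8 = min2(-12, 0) = -12
  n9 = add(0, -6) = -6
  n10 = max2(-6, -12) = -6

Propagation after the edit:
  x2 feeds no computation that the output demands — nothing is marked dirty and nothing runs.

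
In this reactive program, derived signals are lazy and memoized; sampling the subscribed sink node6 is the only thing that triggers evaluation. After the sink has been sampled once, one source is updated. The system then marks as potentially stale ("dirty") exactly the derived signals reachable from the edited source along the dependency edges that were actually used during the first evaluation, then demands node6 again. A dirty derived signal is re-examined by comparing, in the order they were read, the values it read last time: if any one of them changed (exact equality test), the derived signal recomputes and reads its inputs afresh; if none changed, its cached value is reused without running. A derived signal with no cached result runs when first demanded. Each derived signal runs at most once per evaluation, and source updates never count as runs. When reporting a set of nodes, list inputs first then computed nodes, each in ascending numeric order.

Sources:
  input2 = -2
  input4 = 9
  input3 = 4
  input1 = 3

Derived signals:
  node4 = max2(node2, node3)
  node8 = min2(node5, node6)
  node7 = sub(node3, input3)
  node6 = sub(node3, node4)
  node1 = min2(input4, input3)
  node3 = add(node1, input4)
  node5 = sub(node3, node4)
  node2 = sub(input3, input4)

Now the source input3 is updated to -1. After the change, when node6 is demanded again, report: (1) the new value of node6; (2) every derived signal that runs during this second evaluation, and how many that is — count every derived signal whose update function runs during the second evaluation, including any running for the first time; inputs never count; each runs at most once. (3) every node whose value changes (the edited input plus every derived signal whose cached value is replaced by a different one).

Demanding node6 again yields 0.
5 derived signals run: node1, node2, node3, node4, node6.
The nodes whose values change: input3, node1, node2, node3, node4.

First demand of the output computes:
  node1 = min2(9, 4) = 4
  node2 = sub(4, 9) = -5
  node3 = add(4, 9) = 13
  node4 = max2(-5, 13) = 13
  node6 = sub(13, 13) = 0

After the edit, cleaning proceeds:
  node1: a read changed (input3 4->-1) — executes, giving -1.
  node2: a read changed (input3 4->-1) — executes, giving -10.
  node3: a read changed (node1 4->-1) — executes, giving 8.
  node4: a read changed (node2 -5->-10; node3 13->8) — executes, giving 8.
  node6: a read changed (node3 13->8; node4 13->8) — executes, giving 0 — identical to its old value.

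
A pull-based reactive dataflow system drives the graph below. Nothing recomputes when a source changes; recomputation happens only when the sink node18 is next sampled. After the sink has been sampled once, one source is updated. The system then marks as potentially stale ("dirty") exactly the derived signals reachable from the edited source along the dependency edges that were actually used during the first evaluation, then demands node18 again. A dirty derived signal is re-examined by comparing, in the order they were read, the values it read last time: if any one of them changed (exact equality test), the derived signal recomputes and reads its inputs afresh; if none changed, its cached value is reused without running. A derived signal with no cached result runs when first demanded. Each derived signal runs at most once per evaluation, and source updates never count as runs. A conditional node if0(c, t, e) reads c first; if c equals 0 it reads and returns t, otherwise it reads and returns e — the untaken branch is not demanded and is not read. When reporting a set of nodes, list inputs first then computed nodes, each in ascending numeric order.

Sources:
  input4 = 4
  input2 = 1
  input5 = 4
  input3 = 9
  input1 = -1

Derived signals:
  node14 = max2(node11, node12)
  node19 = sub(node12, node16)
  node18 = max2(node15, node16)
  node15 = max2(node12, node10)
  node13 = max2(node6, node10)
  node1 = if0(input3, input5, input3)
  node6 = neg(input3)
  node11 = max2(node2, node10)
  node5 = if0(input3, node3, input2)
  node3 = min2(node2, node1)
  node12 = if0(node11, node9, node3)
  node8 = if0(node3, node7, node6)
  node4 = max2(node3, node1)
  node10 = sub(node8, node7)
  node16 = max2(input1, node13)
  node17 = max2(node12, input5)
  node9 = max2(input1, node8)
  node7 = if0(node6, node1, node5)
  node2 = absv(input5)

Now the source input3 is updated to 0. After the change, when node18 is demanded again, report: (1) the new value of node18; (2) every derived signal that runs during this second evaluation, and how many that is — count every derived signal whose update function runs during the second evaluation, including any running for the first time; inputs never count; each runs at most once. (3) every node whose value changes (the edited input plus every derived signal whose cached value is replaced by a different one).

New value of node18: 4.
Derived signals that run: node1, node3, node6, node7, node8, node10, node11, node13, node15, node16, node18 — 11 in total.
Values that change: input3, node1, node6, node7, node8, node10, node13, node16.
Key observation: a condition flipped, so demand moved to the other branch — node5 is never re-examined.

First evaluation (everything demanded from the output):
  node1 = if0(input3=9 -> else branch input3) = 9
  node2 = absv(4) = 4
  node3 = min2(4, 9) = 4
  node5 = if0(input3=9 -> else branch input2) = 1
  node6 = neg(9) = -9
  node7 = if0(node6=-9 -> else branch node5) = 1
  node8 = if0(node3=4 -> else branch node6) = -9
  node10 = sub(-9, 1) = -10
  node11 = max2(4, -10) = 4
  node12 = if0(node11=4 -> else branch node3) = 4
  node13 = max2(-9, -10) = -9
  node15 = max2(4, -10) = 4
  node16 = max2(-1, -9) = -1
  node18 = max2(4, -1) = 4

Propagation after the edit:
  node1: runs — input3 9->0; input3 9->0; result 4.
  node3: runs — node1 9->4; result 4 (same value as before).
  node5: marked dirty but never re-examined — demand shifted away from it.
  node6: runs — input3 9->0; result 0.
  node7: runs — node6 -9->0; result 4.
  node8: runs — node6 -9->0; result 0.
  node10: runs — node8 -9->0; node7 1->4; result -4.
  node11: runs — node10 -10->-4; result 4 (same value as before).
  node12: checked — values it read are unchanged (node11 unchanged, node3 unchanged); reused cached 4 without running.
  node13: runs — node6 -9->0; node10 -10->-4; result 0.
  node15: runs — node10 -10->-4; result 4 (same value as before).
  node16: runs — node13 -9->0; result 0.
  node18: runs — node16 -1->0; result 4 (same value as before).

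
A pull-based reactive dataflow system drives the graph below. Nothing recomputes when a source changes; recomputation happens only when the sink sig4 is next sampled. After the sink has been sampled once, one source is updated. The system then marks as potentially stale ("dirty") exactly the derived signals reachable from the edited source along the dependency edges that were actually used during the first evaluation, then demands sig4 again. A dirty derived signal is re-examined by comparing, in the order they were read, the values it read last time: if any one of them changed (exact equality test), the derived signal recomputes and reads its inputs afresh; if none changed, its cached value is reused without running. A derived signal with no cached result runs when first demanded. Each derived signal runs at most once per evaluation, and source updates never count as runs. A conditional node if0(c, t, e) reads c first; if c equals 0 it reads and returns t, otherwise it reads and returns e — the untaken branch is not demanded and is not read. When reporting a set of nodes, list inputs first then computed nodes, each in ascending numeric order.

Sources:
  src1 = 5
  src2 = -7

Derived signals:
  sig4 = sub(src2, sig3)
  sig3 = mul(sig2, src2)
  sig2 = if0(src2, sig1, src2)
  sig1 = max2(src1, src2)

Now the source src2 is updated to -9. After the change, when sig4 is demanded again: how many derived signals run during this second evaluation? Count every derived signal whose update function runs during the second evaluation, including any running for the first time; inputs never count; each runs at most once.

Derived signals that run: sig2, sig3, sig4 — 3 in total.

First evaluation (everything demanded from the output):
  sig2 = if0(src2=-7 -> else branch src2) = -7
  sig3 = mul(-7, -7) = 49
  sig4 = sub(-7, 49) = -56

Propagation after the edit:
  sig2: runs — src2 -7->-9; src2 -7->-9; result -9.
  sig3: runs — sig2 -7->-9; src2 -7->-9; result 81.
  sig4: runs — src2 -7->-9; sig3 49->81; result -90.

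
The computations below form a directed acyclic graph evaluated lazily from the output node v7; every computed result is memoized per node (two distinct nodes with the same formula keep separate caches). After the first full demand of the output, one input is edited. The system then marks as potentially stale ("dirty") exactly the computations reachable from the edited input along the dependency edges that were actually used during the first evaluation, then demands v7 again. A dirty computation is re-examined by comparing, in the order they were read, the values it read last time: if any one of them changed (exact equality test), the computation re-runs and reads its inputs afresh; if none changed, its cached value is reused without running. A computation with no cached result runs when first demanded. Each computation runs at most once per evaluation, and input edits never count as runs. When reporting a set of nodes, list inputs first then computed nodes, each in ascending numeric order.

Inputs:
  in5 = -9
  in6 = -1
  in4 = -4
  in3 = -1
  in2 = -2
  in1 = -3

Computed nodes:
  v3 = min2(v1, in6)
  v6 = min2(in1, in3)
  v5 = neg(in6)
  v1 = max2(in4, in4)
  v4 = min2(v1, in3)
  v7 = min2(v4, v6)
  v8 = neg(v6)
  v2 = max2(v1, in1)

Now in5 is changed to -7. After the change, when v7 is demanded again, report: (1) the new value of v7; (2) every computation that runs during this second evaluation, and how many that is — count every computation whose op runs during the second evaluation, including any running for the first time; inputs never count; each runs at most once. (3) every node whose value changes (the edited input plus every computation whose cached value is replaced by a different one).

Demanding v7 again yields -4.
0 computations run: none.
The nodes whose values change: in5.
Note the shortcut — nothing in the graph depends on in5 at all, so no recomputation happens.

First demand of the output computes:
  v1 = max2(-4, -4) = -4
  v4 = min2(-4, -1) = -4
  v6 = min2(-3, -1) = -3
  v7 = min2(-4, -3) = -4

After the edit, cleaning proceeds:
  no node depends on in5 at all; the second demand re-runs nothing.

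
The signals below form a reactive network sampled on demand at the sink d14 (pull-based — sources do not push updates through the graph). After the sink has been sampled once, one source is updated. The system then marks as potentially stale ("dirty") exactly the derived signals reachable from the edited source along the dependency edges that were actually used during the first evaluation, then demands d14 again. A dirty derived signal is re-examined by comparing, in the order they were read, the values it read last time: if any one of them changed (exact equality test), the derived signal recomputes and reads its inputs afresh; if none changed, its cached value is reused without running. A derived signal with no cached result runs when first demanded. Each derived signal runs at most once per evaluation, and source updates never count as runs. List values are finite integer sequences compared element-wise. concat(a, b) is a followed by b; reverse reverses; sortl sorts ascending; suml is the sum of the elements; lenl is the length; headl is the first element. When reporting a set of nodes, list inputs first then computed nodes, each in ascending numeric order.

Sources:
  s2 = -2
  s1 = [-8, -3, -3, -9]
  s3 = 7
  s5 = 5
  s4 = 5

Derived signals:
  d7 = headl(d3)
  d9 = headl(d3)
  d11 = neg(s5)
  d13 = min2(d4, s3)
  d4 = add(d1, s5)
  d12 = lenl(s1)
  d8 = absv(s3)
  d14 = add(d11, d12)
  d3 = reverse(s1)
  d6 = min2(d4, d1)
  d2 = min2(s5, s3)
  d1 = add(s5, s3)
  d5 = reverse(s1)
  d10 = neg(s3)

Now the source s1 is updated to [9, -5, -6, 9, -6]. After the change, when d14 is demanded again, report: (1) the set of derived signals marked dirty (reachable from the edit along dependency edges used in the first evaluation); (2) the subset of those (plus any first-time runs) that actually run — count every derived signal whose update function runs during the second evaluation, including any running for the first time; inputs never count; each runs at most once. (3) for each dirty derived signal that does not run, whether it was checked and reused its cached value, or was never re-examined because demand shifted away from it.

Dirty set: d12, d14.
Run set: d12, d14 (2 run).
All dirty derived signals ended up running.

Initial pass — values computed on the first demand:
  d11 = neg(5) = -5
  d12 = lenl([-8, -3, -3, -9]) = 4
  d14 = add(-5, 4) = -1

Second demand — change propagation:
  d12: re-runs because s1 [-8, -3, -3, -9]->[9, -5, -6, 9, -6]; new result 5.
  d14: re-runs because d12 4->5; new result 0.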